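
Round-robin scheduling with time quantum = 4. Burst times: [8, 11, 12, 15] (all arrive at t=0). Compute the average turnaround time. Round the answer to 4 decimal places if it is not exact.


Time quantum = 4
Execution trace:
  J1 runs 4 units, time = 4
  J2 runs 4 units, time = 8
  J3 runs 4 units, time = 12
  J4 runs 4 units, time = 16
  J1 runs 4 units, time = 20
  J2 runs 4 units, time = 24
  J3 runs 4 units, time = 28
  J4 runs 4 units, time = 32
  J2 runs 3 units, time = 35
  J3 runs 4 units, time = 39
  J4 runs 4 units, time = 43
  J4 runs 3 units, time = 46
Finish times: [20, 35, 39, 46]
Average turnaround = 140/4 = 35.0

35.0


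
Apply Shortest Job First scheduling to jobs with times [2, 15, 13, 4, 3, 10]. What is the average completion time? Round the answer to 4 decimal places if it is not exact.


SJF order (ascending): [2, 3, 4, 10, 13, 15]
Completion times:
  Job 1: burst=2, C=2
  Job 2: burst=3, C=5
  Job 3: burst=4, C=9
  Job 4: burst=10, C=19
  Job 5: burst=13, C=32
  Job 6: burst=15, C=47
Average completion = 114/6 = 19.0

19.0


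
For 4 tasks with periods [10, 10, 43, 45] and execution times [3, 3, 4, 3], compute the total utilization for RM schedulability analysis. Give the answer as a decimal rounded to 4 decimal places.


Compute individual utilizations (exact fractions):
  Task 1: C/T = 3/10 (approx. 0.3)
  Task 2: C/T = 3/10 (approx. 0.3)
  Task 3: C/T = 4/43 (approx. 0.093)
  Task 4: C/T = 3/45 = 1/15 (approx. 0.0667)
Total utilization U = 3/10 + 3/10 + 4/43 + 1/15 = 98/129
Rounded to 4 decimal places: U = 0.7597
RM (Liu & Layland) bound for 4 tasks = 0.756828; compare with U = 98/129 (approx. 0.759690)
bound < U <= 1, so the RM sufficient condition is not met (inconclusive; an exact test such as response-time analysis is needed).

0.7597


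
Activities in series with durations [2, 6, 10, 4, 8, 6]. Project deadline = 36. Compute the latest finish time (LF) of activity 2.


LF(activity 2) = deadline - sum of successor durations
Successors: activities 3 through 6 with durations [10, 4, 8, 6]
Sum of successor durations = 28
LF = 36 - 28 = 8

8


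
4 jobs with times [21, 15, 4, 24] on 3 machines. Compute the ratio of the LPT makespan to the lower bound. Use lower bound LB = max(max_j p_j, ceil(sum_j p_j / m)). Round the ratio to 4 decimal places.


LPT order: [24, 21, 15, 4]
Machine loads after assignment: [24, 21, 19]
LPT makespan = 24
Lower bound = max(max_job, ceil(total/3)) = max(24, 22) = 24
Ratio = 24 / 24 = 1.0

1.0


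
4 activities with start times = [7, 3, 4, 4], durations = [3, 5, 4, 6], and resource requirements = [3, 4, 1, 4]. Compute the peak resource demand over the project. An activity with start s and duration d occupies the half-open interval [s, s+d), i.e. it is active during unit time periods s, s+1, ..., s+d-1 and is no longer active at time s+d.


Each activity i is active on [start_i, start_i + duration_i).
Compute total resource usage per time slot:
  t=0: active resources = [], total = 0
  t=1: active resources = [], total = 0
  t=2: active resources = [], total = 0
  t=3: active resources = [4], total = 4
  t=4: active resources = [4, 1, 4], total = 9
  t=5: active resources = [4, 1, 4], total = 9
  t=6: active resources = [4, 1, 4], total = 9
  t=7: active resources = [3, 4, 1, 4], total = 12
  t=8: active resources = [3, 4], total = 7
  t=9: active resources = [3, 4], total = 7
Peak resource demand = 12

12


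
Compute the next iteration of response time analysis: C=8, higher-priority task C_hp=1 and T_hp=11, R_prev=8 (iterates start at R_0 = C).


R_next = C + ceil(R_prev / T_hp) * C_hp
ceil(8 / 11) = ceil(0.7273) = 1
Interference = 1 * 1 = 1
R_next = 8 + 1 = 9

9


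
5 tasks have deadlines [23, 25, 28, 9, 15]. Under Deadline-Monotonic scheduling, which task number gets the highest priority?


Sort tasks by relative deadline (ascending):
  Task 4: deadline = 9
  Task 5: deadline = 15
  Task 1: deadline = 23
  Task 2: deadline = 25
  Task 3: deadline = 28
Priority order (highest first): [4, 5, 1, 2, 3]
Highest priority task = 4

4


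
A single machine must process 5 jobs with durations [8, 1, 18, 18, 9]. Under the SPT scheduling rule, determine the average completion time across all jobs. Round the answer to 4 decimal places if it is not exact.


Sort jobs by processing time (SPT order): [1, 8, 9, 18, 18]
Compute completion times sequentially:
  Job 1: processing = 1, completes at 1
  Job 2: processing = 8, completes at 9
  Job 3: processing = 9, completes at 18
  Job 4: processing = 18, completes at 36
  Job 5: processing = 18, completes at 54
Sum of completion times = 118
Average completion time = 118/5 = 23.6

23.6


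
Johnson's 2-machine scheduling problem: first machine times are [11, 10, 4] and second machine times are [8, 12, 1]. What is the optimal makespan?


Apply Johnson's rule:
  Group 1 (a <= b): [(2, 10, 12)]
  Group 2 (a > b): [(1, 11, 8), (3, 4, 1)]
Optimal job order: [2, 1, 3]
Schedule:
  Job 2: M1 done at 10, M2 done at 22
  Job 1: M1 done at 21, M2 done at 30
  Job 3: M1 done at 25, M2 done at 31
Makespan = 31

31


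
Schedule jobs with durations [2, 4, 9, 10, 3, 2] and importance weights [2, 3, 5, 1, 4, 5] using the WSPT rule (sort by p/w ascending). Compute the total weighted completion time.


Compute p/w ratios and sort ascending (WSPT): [(2, 5), (3, 4), (2, 2), (4, 3), (9, 5), (10, 1)]
Compute weighted completion times:
  Job (p=2,w=5): C=2, w*C=5*2=10
  Job (p=3,w=4): C=5, w*C=4*5=20
  Job (p=2,w=2): C=7, w*C=2*7=14
  Job (p=4,w=3): C=11, w*C=3*11=33
  Job (p=9,w=5): C=20, w*C=5*20=100
  Job (p=10,w=1): C=30, w*C=1*30=30
Total weighted completion time = 207

207


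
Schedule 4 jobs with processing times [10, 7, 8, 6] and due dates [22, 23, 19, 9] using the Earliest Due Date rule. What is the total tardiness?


Sort by due date (EDD order): [(6, 9), (8, 19), (10, 22), (7, 23)]
Compute completion times and tardiness:
  Job 1: p=6, d=9, C=6, tardiness=max(0,6-9)=0
  Job 2: p=8, d=19, C=14, tardiness=max(0,14-19)=0
  Job 3: p=10, d=22, C=24, tardiness=max(0,24-22)=2
  Job 4: p=7, d=23, C=31, tardiness=max(0,31-23)=8
Total tardiness = 10

10


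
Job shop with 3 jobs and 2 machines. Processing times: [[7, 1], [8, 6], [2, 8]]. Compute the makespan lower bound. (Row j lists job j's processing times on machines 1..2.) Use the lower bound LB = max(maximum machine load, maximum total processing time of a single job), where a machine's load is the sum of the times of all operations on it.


Machine loads:
  Machine 1: 7 + 8 + 2 = 17
  Machine 2: 1 + 6 + 8 = 15
Max machine load = 17
Job totals:
  Job 1: 8
  Job 2: 14
  Job 3: 10
Max job total = 14
Lower bound = max(17, 14) = 17

17


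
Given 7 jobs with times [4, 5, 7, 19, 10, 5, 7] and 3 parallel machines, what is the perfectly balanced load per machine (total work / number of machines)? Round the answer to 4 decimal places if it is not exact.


Total processing time = 4 + 5 + 7 + 19 + 10 + 5 + 7 = 57
Number of machines = 3
Ideal balanced load = 57 / 3 = 19.0

19.0


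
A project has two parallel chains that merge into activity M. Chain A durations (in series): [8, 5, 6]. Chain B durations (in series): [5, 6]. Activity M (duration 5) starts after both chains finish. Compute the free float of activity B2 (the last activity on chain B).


ES(B2) = sum of predecessors on chain B = 5
EF(B2) = ES + duration = 5 + 6 = 11
Successor of B2 is M. ES(M) = max(sum(A), sum(B)) = max(19, 11) = 19
Free float = ES(successor) - EF(current) = 19 - 11 = 8

8


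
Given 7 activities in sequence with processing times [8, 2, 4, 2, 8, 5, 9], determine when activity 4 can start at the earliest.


Activity 4 starts after activities 1 through 3 complete.
Predecessor durations: [8, 2, 4]
ES = 8 + 2 + 4 = 14

14


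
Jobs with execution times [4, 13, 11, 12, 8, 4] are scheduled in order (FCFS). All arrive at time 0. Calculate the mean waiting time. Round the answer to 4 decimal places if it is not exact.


FCFS order (as given): [4, 13, 11, 12, 8, 4]
Waiting times:
  Job 1: wait = 0
  Job 2: wait = 4
  Job 3: wait = 17
  Job 4: wait = 28
  Job 5: wait = 40
  Job 6: wait = 48
Sum of waiting times = 137
Average waiting time = 137/6 = 22.8333

22.8333


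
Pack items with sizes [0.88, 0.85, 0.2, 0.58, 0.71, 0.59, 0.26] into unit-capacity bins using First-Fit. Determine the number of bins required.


Place items sequentially using First-Fit:
  Item 0.88 -> new Bin 1
  Item 0.85 -> new Bin 2
  Item 0.2 -> new Bin 3
  Item 0.58 -> Bin 3 (now 0.78)
  Item 0.71 -> new Bin 4
  Item 0.59 -> new Bin 5
  Item 0.26 -> Bin 4 (now 0.97)
Total bins used = 5

5


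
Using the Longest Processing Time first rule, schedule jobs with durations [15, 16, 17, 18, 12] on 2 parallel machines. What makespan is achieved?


Sort jobs in decreasing order (LPT): [18, 17, 16, 15, 12]
Assign each job to the least loaded machine:
  Machine 1: jobs [18, 15, 12], load = 45
  Machine 2: jobs [17, 16], load = 33
Makespan = max load = 45

45


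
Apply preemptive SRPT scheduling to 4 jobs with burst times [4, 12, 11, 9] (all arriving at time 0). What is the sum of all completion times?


Since all jobs arrive at t=0, SRPT equals SPT ordering.
SPT order: [4, 9, 11, 12]
Completion times:
  Job 1: p=4, C=4
  Job 2: p=9, C=13
  Job 3: p=11, C=24
  Job 4: p=12, C=36
Total completion time = 4 + 13 + 24 + 36 = 77

77


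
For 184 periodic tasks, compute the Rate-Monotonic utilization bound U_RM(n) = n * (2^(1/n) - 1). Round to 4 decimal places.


Compute 2^(1/184) = 1.0037742087
Subtract 1: 1.0037742087 - 1 = 0.0037742087
Multiply by n: 184 * 0.0037742087 = 0.6944544008
Round to 4 dp: 0.6945

0.6945


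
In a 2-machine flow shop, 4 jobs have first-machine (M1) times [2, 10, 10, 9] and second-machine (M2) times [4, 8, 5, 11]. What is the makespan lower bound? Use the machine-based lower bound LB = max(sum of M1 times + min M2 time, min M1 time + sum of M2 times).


LB1 = sum(M1 times) + min(M2 times) = 31 + 4 = 35
LB2 = min(M1 times) + sum(M2 times) = 2 + 28 = 30
Lower bound = max(LB1, LB2) = max(35, 30) = 35

35


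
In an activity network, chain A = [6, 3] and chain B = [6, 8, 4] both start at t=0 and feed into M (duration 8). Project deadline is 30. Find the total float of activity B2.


Forward pass: ES(B2) = sum of predecessors on chain B = 6
EF = ES + duration = 6 + 8 = 14
Backward pass: LF(M) = deadline = 30; LS(M) = 30 - 8 = 22
LF(B2) = LS(M) - sum(successors on chain B) = 22 - 4 = 18
LS = LF - duration = 18 - 8 = 10
Total float = LS - ES = 10 - 6 = 4

4


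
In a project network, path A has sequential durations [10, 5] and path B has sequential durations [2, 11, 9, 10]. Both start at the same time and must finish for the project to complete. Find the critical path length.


Path A total = 10 + 5 = 15
Path B total = 2 + 11 + 9 + 10 = 32
Critical path = longest path = max(15, 32) = 32

32


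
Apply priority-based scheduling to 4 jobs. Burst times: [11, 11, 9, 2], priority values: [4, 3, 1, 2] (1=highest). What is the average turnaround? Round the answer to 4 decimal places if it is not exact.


Sort by priority (ascending = highest first):
Order: [(1, 9), (2, 2), (3, 11), (4, 11)]
Completion times:
  Priority 1, burst=9, C=9
  Priority 2, burst=2, C=11
  Priority 3, burst=11, C=22
  Priority 4, burst=11, C=33
Average turnaround = 75/4 = 18.75

18.75


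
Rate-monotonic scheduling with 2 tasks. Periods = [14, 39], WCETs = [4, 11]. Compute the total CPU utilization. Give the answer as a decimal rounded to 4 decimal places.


Compute individual utilizations (exact fractions):
  Task 1: C/T = 4/14 = 2/7 (approx. 0.2857)
  Task 2: C/T = 11/39 (approx. 0.2821)
Total utilization U = 2/7 + 11/39 = 155/273
Rounded to 4 decimal places: U = 0.5678
RM (Liu & Layland) bound for 2 tasks = 0.828427; compare with U = 155/273 (approx. 0.567766)
U <= bound, so schedulable by RM sufficient condition.

0.5678


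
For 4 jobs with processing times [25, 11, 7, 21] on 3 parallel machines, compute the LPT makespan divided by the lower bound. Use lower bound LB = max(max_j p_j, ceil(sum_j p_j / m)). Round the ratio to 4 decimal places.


LPT order: [25, 21, 11, 7]
Machine loads after assignment: [25, 21, 18]
LPT makespan = 25
Lower bound = max(max_job, ceil(total/3)) = max(25, 22) = 25
Ratio = 25 / 25 = 1.0

1.0


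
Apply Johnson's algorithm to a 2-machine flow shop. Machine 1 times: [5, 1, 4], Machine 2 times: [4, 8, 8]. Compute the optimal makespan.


Apply Johnson's rule:
  Group 1 (a <= b): [(2, 1, 8), (3, 4, 8)]
  Group 2 (a > b): [(1, 5, 4)]
Optimal job order: [2, 3, 1]
Schedule:
  Job 2: M1 done at 1, M2 done at 9
  Job 3: M1 done at 5, M2 done at 17
  Job 1: M1 done at 10, M2 done at 21
Makespan = 21

21


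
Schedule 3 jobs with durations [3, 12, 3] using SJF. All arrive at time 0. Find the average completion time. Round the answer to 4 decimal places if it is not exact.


SJF order (ascending): [3, 3, 12]
Completion times:
  Job 1: burst=3, C=3
  Job 2: burst=3, C=6
  Job 3: burst=12, C=18
Average completion = 27/3 = 9.0

9.0


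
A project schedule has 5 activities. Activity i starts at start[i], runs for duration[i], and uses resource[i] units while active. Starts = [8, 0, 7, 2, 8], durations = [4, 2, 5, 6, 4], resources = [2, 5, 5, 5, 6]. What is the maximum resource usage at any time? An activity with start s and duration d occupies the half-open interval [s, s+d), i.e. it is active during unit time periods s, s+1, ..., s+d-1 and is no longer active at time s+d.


Each activity i is active on [start_i, start_i + duration_i).
Compute total resource usage per time slot:
  t=0: active resources = [5], total = 5
  t=1: active resources = [5], total = 5
  t=2: active resources = [5], total = 5
  t=3: active resources = [5], total = 5
  t=4: active resources = [5], total = 5
  t=5: active resources = [5], total = 5
  t=6: active resources = [5], total = 5
  t=7: active resources = [5, 5], total = 10
  t=8: active resources = [2, 5, 6], total = 13
  t=9: active resources = [2, 5, 6], total = 13
  t=10: active resources = [2, 5, 6], total = 13
  t=11: active resources = [2, 5, 6], total = 13
Peak resource demand = 13

13


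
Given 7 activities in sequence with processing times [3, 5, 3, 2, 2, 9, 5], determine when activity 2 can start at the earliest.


Activity 2 starts after activities 1 through 1 complete.
Predecessor durations: [3]
ES = 3 = 3

3


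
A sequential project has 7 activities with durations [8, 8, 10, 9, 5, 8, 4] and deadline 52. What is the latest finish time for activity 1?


LF(activity 1) = deadline - sum of successor durations
Successors: activities 2 through 7 with durations [8, 10, 9, 5, 8, 4]
Sum of successor durations = 44
LF = 52 - 44 = 8

8


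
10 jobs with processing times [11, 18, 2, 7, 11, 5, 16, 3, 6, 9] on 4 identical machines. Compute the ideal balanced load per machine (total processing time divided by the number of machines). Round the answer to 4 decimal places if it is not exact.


Total processing time = 11 + 18 + 2 + 7 + 11 + 5 + 16 + 3 + 6 + 9 = 88
Number of machines = 4
Ideal balanced load = 88 / 4 = 22.0

22.0


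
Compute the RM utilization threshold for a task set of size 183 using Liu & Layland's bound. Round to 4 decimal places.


Compute 2^(1/183) = 1.0037948719
Subtract 1: 1.0037948719 - 1 = 0.0037948719
Multiply by n: 183 * 0.0037948719 = 0.6944615577
Round to 4 dp: 0.6945

0.6945


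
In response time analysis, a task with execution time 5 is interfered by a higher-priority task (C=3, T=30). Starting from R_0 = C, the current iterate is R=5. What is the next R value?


R_next = C + ceil(R_prev / T_hp) * C_hp
ceil(5 / 30) = ceil(0.1667) = 1
Interference = 1 * 3 = 3
R_next = 5 + 3 = 8

8


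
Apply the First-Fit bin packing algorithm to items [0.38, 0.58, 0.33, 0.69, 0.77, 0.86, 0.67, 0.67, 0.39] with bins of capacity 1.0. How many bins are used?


Place items sequentially using First-Fit:
  Item 0.38 -> new Bin 1
  Item 0.58 -> Bin 1 (now 0.96)
  Item 0.33 -> new Bin 2
  Item 0.69 -> new Bin 3
  Item 0.77 -> new Bin 4
  Item 0.86 -> new Bin 5
  Item 0.67 -> Bin 2 (now 1.0)
  Item 0.67 -> new Bin 6
  Item 0.39 -> new Bin 7
Total bins used = 7

7


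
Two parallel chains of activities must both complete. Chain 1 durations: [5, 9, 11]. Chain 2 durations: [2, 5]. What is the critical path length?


Path A total = 5 + 9 + 11 = 25
Path B total = 2 + 5 = 7
Critical path = longest path = max(25, 7) = 25

25


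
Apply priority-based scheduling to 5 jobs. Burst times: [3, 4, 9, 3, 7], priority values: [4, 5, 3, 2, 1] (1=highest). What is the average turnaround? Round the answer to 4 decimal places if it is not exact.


Sort by priority (ascending = highest first):
Order: [(1, 7), (2, 3), (3, 9), (4, 3), (5, 4)]
Completion times:
  Priority 1, burst=7, C=7
  Priority 2, burst=3, C=10
  Priority 3, burst=9, C=19
  Priority 4, burst=3, C=22
  Priority 5, burst=4, C=26
Average turnaround = 84/5 = 16.8

16.8


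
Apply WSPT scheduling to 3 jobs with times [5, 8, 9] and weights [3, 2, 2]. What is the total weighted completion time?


Compute p/w ratios and sort ascending (WSPT): [(5, 3), (8, 2), (9, 2)]
Compute weighted completion times:
  Job (p=5,w=3): C=5, w*C=3*5=15
  Job (p=8,w=2): C=13, w*C=2*13=26
  Job (p=9,w=2): C=22, w*C=2*22=44
Total weighted completion time = 85

85


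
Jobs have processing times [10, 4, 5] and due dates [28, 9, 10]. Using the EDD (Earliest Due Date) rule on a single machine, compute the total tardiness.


Sort by due date (EDD order): [(4, 9), (5, 10), (10, 28)]
Compute completion times and tardiness:
  Job 1: p=4, d=9, C=4, tardiness=max(0,4-9)=0
  Job 2: p=5, d=10, C=9, tardiness=max(0,9-10)=0
  Job 3: p=10, d=28, C=19, tardiness=max(0,19-28)=0
Total tardiness = 0

0


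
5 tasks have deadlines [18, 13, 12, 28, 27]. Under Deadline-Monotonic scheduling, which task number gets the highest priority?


Sort tasks by relative deadline (ascending):
  Task 3: deadline = 12
  Task 2: deadline = 13
  Task 1: deadline = 18
  Task 5: deadline = 27
  Task 4: deadline = 28
Priority order (highest first): [3, 2, 1, 5, 4]
Highest priority task = 3

3


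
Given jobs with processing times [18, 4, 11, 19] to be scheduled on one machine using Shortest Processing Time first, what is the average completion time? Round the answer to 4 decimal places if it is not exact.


Sort jobs by processing time (SPT order): [4, 11, 18, 19]
Compute completion times sequentially:
  Job 1: processing = 4, completes at 4
  Job 2: processing = 11, completes at 15
  Job 3: processing = 18, completes at 33
  Job 4: processing = 19, completes at 52
Sum of completion times = 104
Average completion time = 104/4 = 26.0

26.0


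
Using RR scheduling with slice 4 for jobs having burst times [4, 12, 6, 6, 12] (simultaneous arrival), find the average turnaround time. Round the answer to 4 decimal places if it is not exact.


Time quantum = 4
Execution trace:
  J1 runs 4 units, time = 4
  J2 runs 4 units, time = 8
  J3 runs 4 units, time = 12
  J4 runs 4 units, time = 16
  J5 runs 4 units, time = 20
  J2 runs 4 units, time = 24
  J3 runs 2 units, time = 26
  J4 runs 2 units, time = 28
  J5 runs 4 units, time = 32
  J2 runs 4 units, time = 36
  J5 runs 4 units, time = 40
Finish times: [4, 36, 26, 28, 40]
Average turnaround = 134/5 = 26.8

26.8


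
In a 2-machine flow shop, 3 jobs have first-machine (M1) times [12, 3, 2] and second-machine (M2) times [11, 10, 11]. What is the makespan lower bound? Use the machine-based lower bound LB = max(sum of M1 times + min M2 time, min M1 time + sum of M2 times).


LB1 = sum(M1 times) + min(M2 times) = 17 + 10 = 27
LB2 = min(M1 times) + sum(M2 times) = 2 + 32 = 34
Lower bound = max(LB1, LB2) = max(27, 34) = 34

34


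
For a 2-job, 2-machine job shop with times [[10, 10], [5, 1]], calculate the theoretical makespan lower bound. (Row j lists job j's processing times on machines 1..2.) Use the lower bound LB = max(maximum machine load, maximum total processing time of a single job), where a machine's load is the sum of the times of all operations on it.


Machine loads:
  Machine 1: 10 + 5 = 15
  Machine 2: 10 + 1 = 11
Max machine load = 15
Job totals:
  Job 1: 20
  Job 2: 6
Max job total = 20
Lower bound = max(15, 20) = 20

20


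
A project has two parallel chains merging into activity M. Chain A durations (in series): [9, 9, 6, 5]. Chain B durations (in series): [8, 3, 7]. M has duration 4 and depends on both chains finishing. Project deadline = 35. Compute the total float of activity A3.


Forward pass: ES(A3) = sum of predecessors on chain A = 18
EF = ES + duration = 18 + 6 = 24
Backward pass: LF(M) = deadline = 35; LS(M) = 35 - 4 = 31
LF(A3) = LS(M) - sum(successors on chain A) = 31 - 5 = 26
LS = LF - duration = 26 - 6 = 20
Total float = LS - ES = 20 - 18 = 2

2


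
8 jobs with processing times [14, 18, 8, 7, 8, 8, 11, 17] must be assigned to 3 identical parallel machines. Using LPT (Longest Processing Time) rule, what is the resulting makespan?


Sort jobs in decreasing order (LPT): [18, 17, 14, 11, 8, 8, 8, 7]
Assign each job to the least loaded machine:
  Machine 1: jobs [18, 8], load = 26
  Machine 2: jobs [17, 8, 8], load = 33
  Machine 3: jobs [14, 11, 7], load = 32
Makespan = max load = 33

33


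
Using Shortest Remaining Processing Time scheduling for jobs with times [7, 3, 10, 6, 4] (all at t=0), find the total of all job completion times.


Since all jobs arrive at t=0, SRPT equals SPT ordering.
SPT order: [3, 4, 6, 7, 10]
Completion times:
  Job 1: p=3, C=3
  Job 2: p=4, C=7
  Job 3: p=6, C=13
  Job 4: p=7, C=20
  Job 5: p=10, C=30
Total completion time = 3 + 7 + 13 + 20 + 30 = 73

73


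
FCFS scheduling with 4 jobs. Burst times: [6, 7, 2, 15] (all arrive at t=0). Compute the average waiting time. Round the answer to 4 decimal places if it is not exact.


FCFS order (as given): [6, 7, 2, 15]
Waiting times:
  Job 1: wait = 0
  Job 2: wait = 6
  Job 3: wait = 13
  Job 4: wait = 15
Sum of waiting times = 34
Average waiting time = 34/4 = 8.5

8.5


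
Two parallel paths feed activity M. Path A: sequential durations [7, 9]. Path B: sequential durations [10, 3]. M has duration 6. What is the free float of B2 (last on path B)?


ES(B2) = sum of predecessors on chain B = 10
EF(B2) = ES + duration = 10 + 3 = 13
Successor of B2 is M. ES(M) = max(sum(A), sum(B)) = max(16, 13) = 16
Free float = ES(successor) - EF(current) = 16 - 13 = 3

3


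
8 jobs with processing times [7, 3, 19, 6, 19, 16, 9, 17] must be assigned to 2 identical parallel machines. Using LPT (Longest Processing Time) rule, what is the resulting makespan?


Sort jobs in decreasing order (LPT): [19, 19, 17, 16, 9, 7, 6, 3]
Assign each job to the least loaded machine:
  Machine 1: jobs [19, 17, 7, 6], load = 49
  Machine 2: jobs [19, 16, 9, 3], load = 47
Makespan = max load = 49

49


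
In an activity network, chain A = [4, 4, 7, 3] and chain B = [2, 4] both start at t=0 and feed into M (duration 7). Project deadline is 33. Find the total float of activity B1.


Forward pass: ES(B1) = sum of predecessors on chain B = 0
EF = ES + duration = 0 + 2 = 2
Backward pass: LF(M) = deadline = 33; LS(M) = 33 - 7 = 26
LF(B1) = LS(M) - sum(successors on chain B) = 26 - 4 = 22
LS = LF - duration = 22 - 2 = 20
Total float = LS - ES = 20 - 0 = 20

20


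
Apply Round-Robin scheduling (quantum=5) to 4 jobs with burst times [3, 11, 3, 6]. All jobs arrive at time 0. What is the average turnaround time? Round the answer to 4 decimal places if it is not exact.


Time quantum = 5
Execution trace:
  J1 runs 3 units, time = 3
  J2 runs 5 units, time = 8
  J3 runs 3 units, time = 11
  J4 runs 5 units, time = 16
  J2 runs 5 units, time = 21
  J4 runs 1 units, time = 22
  J2 runs 1 units, time = 23
Finish times: [3, 23, 11, 22]
Average turnaround = 59/4 = 14.75

14.75


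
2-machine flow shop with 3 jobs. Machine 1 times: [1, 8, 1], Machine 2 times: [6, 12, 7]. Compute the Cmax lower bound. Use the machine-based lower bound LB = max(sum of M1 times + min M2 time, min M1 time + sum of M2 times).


LB1 = sum(M1 times) + min(M2 times) = 10 + 6 = 16
LB2 = min(M1 times) + sum(M2 times) = 1 + 25 = 26
Lower bound = max(LB1, LB2) = max(16, 26) = 26

26


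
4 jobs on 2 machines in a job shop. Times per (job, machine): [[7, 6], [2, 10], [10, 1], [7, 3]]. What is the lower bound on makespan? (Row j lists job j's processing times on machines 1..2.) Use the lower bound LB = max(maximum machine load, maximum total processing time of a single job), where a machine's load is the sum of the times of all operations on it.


Machine loads:
  Machine 1: 7 + 2 + 10 + 7 = 26
  Machine 2: 6 + 10 + 1 + 3 = 20
Max machine load = 26
Job totals:
  Job 1: 13
  Job 2: 12
  Job 3: 11
  Job 4: 10
Max job total = 13
Lower bound = max(26, 13) = 26

26


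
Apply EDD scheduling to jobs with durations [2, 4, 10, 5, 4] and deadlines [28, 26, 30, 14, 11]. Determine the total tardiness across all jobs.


Sort by due date (EDD order): [(4, 11), (5, 14), (4, 26), (2, 28), (10, 30)]
Compute completion times and tardiness:
  Job 1: p=4, d=11, C=4, tardiness=max(0,4-11)=0
  Job 2: p=5, d=14, C=9, tardiness=max(0,9-14)=0
  Job 3: p=4, d=26, C=13, tardiness=max(0,13-26)=0
  Job 4: p=2, d=28, C=15, tardiness=max(0,15-28)=0
  Job 5: p=10, d=30, C=25, tardiness=max(0,25-30)=0
Total tardiness = 0

0


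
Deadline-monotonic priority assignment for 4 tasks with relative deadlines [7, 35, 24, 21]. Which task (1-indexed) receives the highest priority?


Sort tasks by relative deadline (ascending):
  Task 1: deadline = 7
  Task 4: deadline = 21
  Task 3: deadline = 24
  Task 2: deadline = 35
Priority order (highest first): [1, 4, 3, 2]
Highest priority task = 1

1


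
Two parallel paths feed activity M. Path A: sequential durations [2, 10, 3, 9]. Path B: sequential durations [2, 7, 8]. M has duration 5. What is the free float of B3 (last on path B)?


ES(B3) = sum of predecessors on chain B = 9
EF(B3) = ES + duration = 9 + 8 = 17
Successor of B3 is M. ES(M) = max(sum(A), sum(B)) = max(24, 17) = 24
Free float = ES(successor) - EF(current) = 24 - 17 = 7

7


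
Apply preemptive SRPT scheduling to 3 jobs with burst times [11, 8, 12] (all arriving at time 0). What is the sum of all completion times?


Since all jobs arrive at t=0, SRPT equals SPT ordering.
SPT order: [8, 11, 12]
Completion times:
  Job 1: p=8, C=8
  Job 2: p=11, C=19
  Job 3: p=12, C=31
Total completion time = 8 + 19 + 31 = 58

58


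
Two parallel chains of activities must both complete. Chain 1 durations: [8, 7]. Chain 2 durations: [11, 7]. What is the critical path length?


Path A total = 8 + 7 = 15
Path B total = 11 + 7 = 18
Critical path = longest path = max(15, 18) = 18

18


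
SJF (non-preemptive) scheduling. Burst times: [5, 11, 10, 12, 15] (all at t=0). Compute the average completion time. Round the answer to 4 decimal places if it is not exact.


SJF order (ascending): [5, 10, 11, 12, 15]
Completion times:
  Job 1: burst=5, C=5
  Job 2: burst=10, C=15
  Job 3: burst=11, C=26
  Job 4: burst=12, C=38
  Job 5: burst=15, C=53
Average completion = 137/5 = 27.4

27.4


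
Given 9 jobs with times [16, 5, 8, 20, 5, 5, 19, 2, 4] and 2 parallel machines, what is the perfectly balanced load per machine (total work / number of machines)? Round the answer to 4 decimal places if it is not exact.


Total processing time = 16 + 5 + 8 + 20 + 5 + 5 + 19 + 2 + 4 = 84
Number of machines = 2
Ideal balanced load = 84 / 2 = 42.0

42.0


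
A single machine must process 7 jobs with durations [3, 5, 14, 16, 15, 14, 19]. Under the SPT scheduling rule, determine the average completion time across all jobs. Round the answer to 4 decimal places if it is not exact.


Sort jobs by processing time (SPT order): [3, 5, 14, 14, 15, 16, 19]
Compute completion times sequentially:
  Job 1: processing = 3, completes at 3
  Job 2: processing = 5, completes at 8
  Job 3: processing = 14, completes at 22
  Job 4: processing = 14, completes at 36
  Job 5: processing = 15, completes at 51
  Job 6: processing = 16, completes at 67
  Job 7: processing = 19, completes at 86
Sum of completion times = 273
Average completion time = 273/7 = 39.0

39.0


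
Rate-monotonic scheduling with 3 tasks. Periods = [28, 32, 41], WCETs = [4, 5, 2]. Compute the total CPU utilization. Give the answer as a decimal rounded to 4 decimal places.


Compute individual utilizations (exact fractions):
  Task 1: C/T = 4/28 = 1/7 (approx. 0.1429)
  Task 2: C/T = 5/32 (approx. 0.1563)
  Task 3: C/T = 2/41 (approx. 0.0488)
Total utilization U = 1/7 + 5/32 + 2/41 = 3195/9184
Rounded to 4 decimal places: U = 0.3479
RM (Liu & Layland) bound for 3 tasks = 0.779763; compare with U = 3195/9184 (approx. 0.347888)
U <= bound, so schedulable by RM sufficient condition.

0.3479


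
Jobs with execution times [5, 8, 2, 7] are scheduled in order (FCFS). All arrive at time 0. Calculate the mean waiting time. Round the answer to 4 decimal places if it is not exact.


FCFS order (as given): [5, 8, 2, 7]
Waiting times:
  Job 1: wait = 0
  Job 2: wait = 5
  Job 3: wait = 13
  Job 4: wait = 15
Sum of waiting times = 33
Average waiting time = 33/4 = 8.25

8.25


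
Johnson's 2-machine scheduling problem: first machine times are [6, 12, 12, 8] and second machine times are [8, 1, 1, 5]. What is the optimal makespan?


Apply Johnson's rule:
  Group 1 (a <= b): [(1, 6, 8)]
  Group 2 (a > b): [(4, 8, 5), (2, 12, 1), (3, 12, 1)]
Optimal job order: [1, 4, 2, 3]
Schedule:
  Job 1: M1 done at 6, M2 done at 14
  Job 4: M1 done at 14, M2 done at 19
  Job 2: M1 done at 26, M2 done at 27
  Job 3: M1 done at 38, M2 done at 39
Makespan = 39

39


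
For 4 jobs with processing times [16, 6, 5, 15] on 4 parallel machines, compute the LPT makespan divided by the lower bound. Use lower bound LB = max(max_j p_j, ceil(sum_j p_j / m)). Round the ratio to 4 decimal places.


LPT order: [16, 15, 6, 5]
Machine loads after assignment: [16, 15, 6, 5]
LPT makespan = 16
Lower bound = max(max_job, ceil(total/4)) = max(16, 11) = 16
Ratio = 16 / 16 = 1.0

1.0


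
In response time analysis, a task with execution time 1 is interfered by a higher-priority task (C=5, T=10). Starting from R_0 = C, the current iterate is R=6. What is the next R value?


R_next = C + ceil(R_prev / T_hp) * C_hp
ceil(6 / 10) = ceil(0.6) = 1
Interference = 1 * 5 = 5
R_next = 1 + 5 = 6
R_next = R_prev, so the iteration has converged (response time = 6).

6


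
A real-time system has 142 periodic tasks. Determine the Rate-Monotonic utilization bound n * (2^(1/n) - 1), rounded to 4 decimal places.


Compute 2^(1/142) = 1.0048932512
Subtract 1: 1.0048932512 - 1 = 0.0048932512
Multiply by n: 142 * 0.0048932512 = 0.6948416704
Round to 4 dp: 0.6948

0.6948


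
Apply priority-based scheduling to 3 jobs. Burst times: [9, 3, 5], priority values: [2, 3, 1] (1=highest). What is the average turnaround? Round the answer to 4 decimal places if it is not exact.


Sort by priority (ascending = highest first):
Order: [(1, 5), (2, 9), (3, 3)]
Completion times:
  Priority 1, burst=5, C=5
  Priority 2, burst=9, C=14
  Priority 3, burst=3, C=17
Average turnaround = 36/3 = 12.0

12.0


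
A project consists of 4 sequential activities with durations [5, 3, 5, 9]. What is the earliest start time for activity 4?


Activity 4 starts after activities 1 through 3 complete.
Predecessor durations: [5, 3, 5]
ES = 5 + 3 + 5 = 13

13


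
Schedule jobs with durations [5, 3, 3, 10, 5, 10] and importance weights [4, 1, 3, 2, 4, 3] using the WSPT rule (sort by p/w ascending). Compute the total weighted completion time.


Compute p/w ratios and sort ascending (WSPT): [(3, 3), (5, 4), (5, 4), (3, 1), (10, 3), (10, 2)]
Compute weighted completion times:
  Job (p=3,w=3): C=3, w*C=3*3=9
  Job (p=5,w=4): C=8, w*C=4*8=32
  Job (p=5,w=4): C=13, w*C=4*13=52
  Job (p=3,w=1): C=16, w*C=1*16=16
  Job (p=10,w=3): C=26, w*C=3*26=78
  Job (p=10,w=2): C=36, w*C=2*36=72
Total weighted completion time = 259

259


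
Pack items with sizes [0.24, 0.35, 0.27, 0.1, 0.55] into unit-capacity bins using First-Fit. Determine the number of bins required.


Place items sequentially using First-Fit:
  Item 0.24 -> new Bin 1
  Item 0.35 -> Bin 1 (now 0.59)
  Item 0.27 -> Bin 1 (now 0.86)
  Item 0.1 -> Bin 1 (now 0.96)
  Item 0.55 -> new Bin 2
Total bins used = 2

2


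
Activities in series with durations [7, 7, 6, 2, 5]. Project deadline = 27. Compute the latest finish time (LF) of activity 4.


LF(activity 4) = deadline - sum of successor durations
Successors: activities 5 through 5 with durations [5]
Sum of successor durations = 5
LF = 27 - 5 = 22

22


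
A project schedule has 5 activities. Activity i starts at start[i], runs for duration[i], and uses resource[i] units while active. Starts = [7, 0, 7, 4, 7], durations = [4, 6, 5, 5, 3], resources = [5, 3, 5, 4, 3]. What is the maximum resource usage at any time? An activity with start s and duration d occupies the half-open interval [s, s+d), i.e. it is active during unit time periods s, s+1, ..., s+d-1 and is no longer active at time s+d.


Each activity i is active on [start_i, start_i + duration_i).
Compute total resource usage per time slot:
  t=0: active resources = [3], total = 3
  t=1: active resources = [3], total = 3
  t=2: active resources = [3], total = 3
  t=3: active resources = [3], total = 3
  t=4: active resources = [3, 4], total = 7
  t=5: active resources = [3, 4], total = 7
  t=6: active resources = [4], total = 4
  t=7: active resources = [5, 5, 4, 3], total = 17
  t=8: active resources = [5, 5, 4, 3], total = 17
  t=9: active resources = [5, 5, 3], total = 13
  t=10: active resources = [5, 5], total = 10
  t=11: active resources = [5], total = 5
Peak resource demand = 17

17


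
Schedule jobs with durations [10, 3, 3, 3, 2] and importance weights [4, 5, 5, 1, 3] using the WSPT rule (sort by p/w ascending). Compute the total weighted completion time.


Compute p/w ratios and sort ascending (WSPT): [(3, 5), (3, 5), (2, 3), (10, 4), (3, 1)]
Compute weighted completion times:
  Job (p=3,w=5): C=3, w*C=5*3=15
  Job (p=3,w=5): C=6, w*C=5*6=30
  Job (p=2,w=3): C=8, w*C=3*8=24
  Job (p=10,w=4): C=18, w*C=4*18=72
  Job (p=3,w=1): C=21, w*C=1*21=21
Total weighted completion time = 162

162


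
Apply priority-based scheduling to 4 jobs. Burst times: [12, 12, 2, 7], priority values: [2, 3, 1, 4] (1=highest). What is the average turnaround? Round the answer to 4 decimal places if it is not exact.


Sort by priority (ascending = highest first):
Order: [(1, 2), (2, 12), (3, 12), (4, 7)]
Completion times:
  Priority 1, burst=2, C=2
  Priority 2, burst=12, C=14
  Priority 3, burst=12, C=26
  Priority 4, burst=7, C=33
Average turnaround = 75/4 = 18.75

18.75


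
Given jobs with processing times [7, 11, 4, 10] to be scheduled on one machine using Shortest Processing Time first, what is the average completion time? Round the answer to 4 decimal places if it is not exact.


Sort jobs by processing time (SPT order): [4, 7, 10, 11]
Compute completion times sequentially:
  Job 1: processing = 4, completes at 4
  Job 2: processing = 7, completes at 11
  Job 3: processing = 10, completes at 21
  Job 4: processing = 11, completes at 32
Sum of completion times = 68
Average completion time = 68/4 = 17.0

17.0


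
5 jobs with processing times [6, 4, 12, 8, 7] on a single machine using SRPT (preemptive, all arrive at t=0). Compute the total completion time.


Since all jobs arrive at t=0, SRPT equals SPT ordering.
SPT order: [4, 6, 7, 8, 12]
Completion times:
  Job 1: p=4, C=4
  Job 2: p=6, C=10
  Job 3: p=7, C=17
  Job 4: p=8, C=25
  Job 5: p=12, C=37
Total completion time = 4 + 10 + 17 + 25 + 37 = 93

93


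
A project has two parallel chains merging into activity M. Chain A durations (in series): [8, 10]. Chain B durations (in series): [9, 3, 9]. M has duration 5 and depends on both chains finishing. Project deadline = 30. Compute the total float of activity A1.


Forward pass: ES(A1) = sum of predecessors on chain A = 0
EF = ES + duration = 0 + 8 = 8
Backward pass: LF(M) = deadline = 30; LS(M) = 30 - 5 = 25
LF(A1) = LS(M) - sum(successors on chain A) = 25 - 10 = 15
LS = LF - duration = 15 - 8 = 7
Total float = LS - ES = 7 - 0 = 7

7


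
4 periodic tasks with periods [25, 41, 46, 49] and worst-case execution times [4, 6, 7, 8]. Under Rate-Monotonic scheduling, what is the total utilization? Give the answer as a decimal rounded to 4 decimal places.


Compute individual utilizations (exact fractions):
  Task 1: C/T = 4/25 (approx. 0.16)
  Task 2: C/T = 6/41 (approx. 0.1463)
  Task 3: C/T = 7/46 (approx. 0.1522)
  Task 4: C/T = 8/49 (approx. 0.1633)
Total utilization U = 4/25 + 6/41 + 7/46 + 8/49 = 1436531/2310350
Rounded to 4 decimal places: U = 0.6218
RM (Liu & Layland) bound for 4 tasks = 0.756828; compare with U = 1436531/2310350 (approx. 0.621781)
U <= bound, so schedulable by RM sufficient condition.

0.6218


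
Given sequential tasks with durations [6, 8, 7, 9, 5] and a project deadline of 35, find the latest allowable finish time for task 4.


LF(activity 4) = deadline - sum of successor durations
Successors: activities 5 through 5 with durations [5]
Sum of successor durations = 5
LF = 35 - 5 = 30

30


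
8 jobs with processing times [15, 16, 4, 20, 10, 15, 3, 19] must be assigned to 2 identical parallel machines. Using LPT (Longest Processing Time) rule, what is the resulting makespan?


Sort jobs in decreasing order (LPT): [20, 19, 16, 15, 15, 10, 4, 3]
Assign each job to the least loaded machine:
  Machine 1: jobs [20, 15, 15], load = 50
  Machine 2: jobs [19, 16, 10, 4, 3], load = 52
Makespan = max load = 52

52


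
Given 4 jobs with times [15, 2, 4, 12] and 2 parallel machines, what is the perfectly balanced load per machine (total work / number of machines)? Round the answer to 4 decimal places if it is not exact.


Total processing time = 15 + 2 + 4 + 12 = 33
Number of machines = 2
Ideal balanced load = 33 / 2 = 16.5

16.5


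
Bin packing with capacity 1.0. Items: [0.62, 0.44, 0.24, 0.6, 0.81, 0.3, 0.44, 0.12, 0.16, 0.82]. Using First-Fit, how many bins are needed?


Place items sequentially using First-Fit:
  Item 0.62 -> new Bin 1
  Item 0.44 -> new Bin 2
  Item 0.24 -> Bin 1 (now 0.86)
  Item 0.6 -> new Bin 3
  Item 0.81 -> new Bin 4
  Item 0.3 -> Bin 2 (now 0.74)
  Item 0.44 -> new Bin 5
  Item 0.12 -> Bin 1 (now 0.98)
  Item 0.16 -> Bin 2 (now 0.9)
  Item 0.82 -> new Bin 6
Total bins used = 6

6


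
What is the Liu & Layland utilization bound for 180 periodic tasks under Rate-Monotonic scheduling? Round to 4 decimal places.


Compute 2^(1/180) = 1.0038582416
Subtract 1: 1.0038582416 - 1 = 0.0038582416
Multiply by n: 180 * 0.0038582416 = 0.6944834880
Round to 4 dp: 0.6945

0.6945


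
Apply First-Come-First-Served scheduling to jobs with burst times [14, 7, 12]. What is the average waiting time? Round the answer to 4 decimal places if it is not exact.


FCFS order (as given): [14, 7, 12]
Waiting times:
  Job 1: wait = 0
  Job 2: wait = 14
  Job 3: wait = 21
Sum of waiting times = 35
Average waiting time = 35/3 = 11.6667

11.6667


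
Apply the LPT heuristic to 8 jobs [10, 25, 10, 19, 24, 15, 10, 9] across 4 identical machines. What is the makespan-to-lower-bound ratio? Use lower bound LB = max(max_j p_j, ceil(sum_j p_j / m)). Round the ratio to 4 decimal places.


LPT order: [25, 24, 19, 15, 10, 10, 10, 9]
Machine loads after assignment: [34, 34, 29, 25]
LPT makespan = 34
Lower bound = max(max_job, ceil(total/4)) = max(25, 31) = 31
Ratio = 34 / 31 = 1.0968

1.0968


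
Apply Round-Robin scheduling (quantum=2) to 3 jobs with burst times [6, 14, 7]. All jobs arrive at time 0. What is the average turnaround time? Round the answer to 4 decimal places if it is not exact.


Time quantum = 2
Execution trace:
  J1 runs 2 units, time = 2
  J2 runs 2 units, time = 4
  J3 runs 2 units, time = 6
  J1 runs 2 units, time = 8
  J2 runs 2 units, time = 10
  J3 runs 2 units, time = 12
  J1 runs 2 units, time = 14
  J2 runs 2 units, time = 16
  J3 runs 2 units, time = 18
  J2 runs 2 units, time = 20
  J3 runs 1 units, time = 21
  J2 runs 2 units, time = 23
  J2 runs 2 units, time = 25
  J2 runs 2 units, time = 27
Finish times: [14, 27, 21]
Average turnaround = 62/3 = 20.6667

20.6667
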